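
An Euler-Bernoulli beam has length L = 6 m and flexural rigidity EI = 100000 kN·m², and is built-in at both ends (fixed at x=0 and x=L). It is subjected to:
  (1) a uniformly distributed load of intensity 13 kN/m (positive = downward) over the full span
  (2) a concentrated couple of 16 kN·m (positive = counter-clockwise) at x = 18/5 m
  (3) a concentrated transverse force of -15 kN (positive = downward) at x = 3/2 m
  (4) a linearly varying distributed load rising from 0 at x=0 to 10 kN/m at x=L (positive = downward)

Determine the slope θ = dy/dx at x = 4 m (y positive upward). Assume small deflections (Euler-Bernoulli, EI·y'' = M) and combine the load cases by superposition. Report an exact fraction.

Load 1 — uniform load w=13 kN/m over full span:
  θ_1 = -wx(L-x)(L-2x)/(12EI) = -13·4·(6-4)·(6-2·4)/(12·100000) = 13/75000 rad
Load 2 — applied couple M₀=16 kN·m at a=18/5 m (b=L-a=12/5):
  θ_2 = (R_Ax²/2 - M_Ax - M₀(x-a))/EI  [x>a] with R_A=96/25, M_A=128/25 = ((96/25)·4²/2 - (128/25)·4 - 16·(4-(18/5)))/100000 = 3/78125 rad
Load 3 — point force P=-15 kN at a=3/2 m (b=L-a=9/2):
  θ_3 = Pa²(L-x)(2bL-(3b+a)(L-x))/(2L³EI)  [x>a] = (-15)·(3/2)²·(6-4)·(2·(9/2)·6-(3·(9/2)+(3/2))·(6-4))/(2·6³·100000) = -3/80000 rad
Load 4 — triangular load w₀=10 kN/m (0→w₀ over full span):
  θ_4 = -w₀(2x(L-x)(L-2x)(x+2L)+x²(L-x)²)/(120LEI) = -10·(2·4·(6-4)·(6-2·4)·(4+2·6)+4²·(6-4)²)/(120·6·100000) = 7/112500 rad
Superposition: θ = Σ θ_i = 21281/90000000 rad ≈ 0.000236 rad

θ(4) = 21281/90000000 rad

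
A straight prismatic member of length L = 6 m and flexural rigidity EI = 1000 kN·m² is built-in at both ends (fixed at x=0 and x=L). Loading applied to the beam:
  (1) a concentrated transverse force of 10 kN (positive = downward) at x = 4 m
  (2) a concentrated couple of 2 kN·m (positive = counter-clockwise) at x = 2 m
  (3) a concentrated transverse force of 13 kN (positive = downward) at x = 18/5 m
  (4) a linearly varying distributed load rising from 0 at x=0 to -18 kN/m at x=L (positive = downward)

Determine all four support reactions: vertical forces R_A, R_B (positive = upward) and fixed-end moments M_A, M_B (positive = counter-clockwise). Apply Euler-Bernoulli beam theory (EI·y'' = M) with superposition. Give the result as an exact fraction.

R_A = -28981/3375 kN, M_A = -10876/1125 kN·m, R_B = -75644/3375 kN, M_B = 14564/1125 kN·m

Load 1 — point force P=10 kN at a=4 m (b=L-a=2):
  R_A = Pb²(3a+b)/L³ = 10·2²·(3·4+2)/6³ = 70/27 kN
  M_A = Pab²/L² = 10·4·2²/6² = 40/9 kN·m
  R_B = Pa²(a+3b)/L³ = 10·4²·(4+3·2)/6³ = 200/27 kN
  M_B = -Pa²b/L² = -10·4²·2/6² = -80/9 kN·m
Load 2 — applied couple M₀=2 kN·m at a=2 m (b=L-a=4):
  R_A = 6M₀ab/L³ = 6·2·2·4/6³ = 4/9 kN
  M_A = M₀b(2a-b)/L² = 2·4·(2·2-4)/6² = 0 kN·m
  R_B = -6M₀ab/L³ = -6·2·2·4/6³ = -4/9 kN
  M_B = M₀a(2b-a)/L² = 2·2·(2·4-2)/6² = 2/3 kN·m
Load 3 — point force P=13 kN at a=18/5 m (b=L-a=12/5):
  R_A = Pb²(3a+b)/L³ = 13·(12/5)²·(3·(18/5)+(12/5))/6³ = 572/125 kN
  M_A = Pab²/L² = 13·(18/5)·(12/5)²/6² = 936/125 kN·m
  R_B = Pa²(a+3b)/L³ = 13·(18/5)²·((18/5)+3·(12/5))/6³ = 1053/125 kN
  M_B = -Pa²b/L² = -13·(18/5)²·(12/5)/6² = -1404/125 kN·m
Load 4 — triangular load w₀=-18 kN/m (0→w₀ over full span):
  R_A = 3w₀L/20 = 3·(-18)·6/20 = -81/5 kN
  M_A = w₀L²/30 = (-18)·6²/30 = -108/5 kN·m
  R_B = 7w₀L/20 = 7·(-18)·6/20 = -189/5 kN
  M_B = -w₀L²/20 = -(-18)·6²/20 = 162/5 kN·m
Superposition: R_A = -28981/3375 kN, M_A = -10876/1125 kN·m, R_B = -75644/3375 kN, M_B = 14564/1125 kN·m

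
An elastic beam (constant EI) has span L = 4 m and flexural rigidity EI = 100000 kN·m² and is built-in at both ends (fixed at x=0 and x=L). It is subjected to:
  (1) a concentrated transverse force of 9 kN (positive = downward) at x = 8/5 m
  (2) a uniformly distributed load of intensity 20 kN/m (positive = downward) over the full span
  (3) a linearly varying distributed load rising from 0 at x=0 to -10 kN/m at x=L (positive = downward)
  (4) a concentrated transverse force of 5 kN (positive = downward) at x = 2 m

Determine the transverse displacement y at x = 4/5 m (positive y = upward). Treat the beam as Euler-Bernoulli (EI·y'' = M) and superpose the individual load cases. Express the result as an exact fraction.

Load 1 — point force P=9 kN at a=8/5 m (b=L-a=12/5):
  y_1 = -Pb²x²(3aL-(3a+b)x)/(6L³EI)  [x≤a] = -9·(12/5)²·(4/5)²·(3·(8/5)·4-(3·(8/5)+(12/5))·(4/5))/(6·4³·100000) = -567/48828125 m
Load 2 — uniform load w=20 kN/m over full span:
  y_2 = -wx²(L-x)²/(24EI) = -20·(4/5)²·(4-(4/5))²/(24·100000) = -64/1171875 m
Load 3 — triangular load w₀=-10 kN/m (0→w₀ over full span):
  y_3 = -w₀x²(L-x)²(x+2L)/(120LEI) = -(-10)·(4/5)²·(4-(4/5))²·((4/5)+2·4)/(120·4·100000) = 352/29296875 m
Load 4 — point force P=5 kN at a=2 m (b=L-a=2):
  y_4 = -Pb²x²(3aL-(3a+b)x)/(6L³EI)  [x≤a] = -5·2²·(4/5)²·(3·2·4-(3·2+2)·(4/5))/(6·4³·100000) = -11/1875000 m
Superposition: y = Σ y_i = -70403/1171875000 m ≈ -0.000060 m

y(4/5) = -70403/1171875000 m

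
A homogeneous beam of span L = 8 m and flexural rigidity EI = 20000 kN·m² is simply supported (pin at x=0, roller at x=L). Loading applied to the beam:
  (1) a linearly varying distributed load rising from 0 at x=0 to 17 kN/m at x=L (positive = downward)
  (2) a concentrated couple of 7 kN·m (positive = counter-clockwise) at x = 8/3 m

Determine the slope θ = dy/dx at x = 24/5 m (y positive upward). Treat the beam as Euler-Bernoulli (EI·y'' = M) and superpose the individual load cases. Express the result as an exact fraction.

θ(24/5) = 10109/4687500 rad

Load 1 — triangular load w₀=17 kN/m (0→w₀ over full span):
  θ_1 = -w₀(7L⁴-30L²x²+15x⁴)/(360LEI) = -17·(7·8⁴-30·8²·(24/5)²+15·(24/5)⁴)/(360·8·20000) = 7888/3515625 rad
Load 2 — applied couple M₀=7 kN·m at a=8/3 m (b=L-a=16/3):
  θ_2 = (M₀x²/(2L)-M₀(x-a)+C₁)/EI  [x>a] with C₁=M₀(3b²-L²)/(6L)=28/9 = (7·(24/5)²/(2·8)-7·((24/5)-(8/3))+(28/9))/20000 = -49/562500 rad
Superposition: θ = Σ θ_i = 10109/4687500 rad ≈ 0.002157 rad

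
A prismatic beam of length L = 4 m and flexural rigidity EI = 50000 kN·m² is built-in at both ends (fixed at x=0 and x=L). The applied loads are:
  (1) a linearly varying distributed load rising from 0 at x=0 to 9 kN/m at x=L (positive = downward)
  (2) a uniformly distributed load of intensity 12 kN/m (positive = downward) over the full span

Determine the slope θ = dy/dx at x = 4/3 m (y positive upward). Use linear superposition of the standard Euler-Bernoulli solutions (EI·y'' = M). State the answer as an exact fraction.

Load 1 — triangular load w₀=9 kN/m (0→w₀ over full span):
  θ_1 = -w₀(2x(L-x)(L-2x)(x+2L)+x²(L-x)²)/(120LEI) = -9·(2·(4/3)·(4-(4/3))·(4-2·(4/3))·((4/3)+2·4)+(4/3)²·(4-(4/3))²)/(120·4·50000) = -16/421875 rad
Load 2 — uniform load w=12 kN/m over full span:
  θ_2 = -wx(L-x)(L-2x)/(12EI) = -12·(4/3)·(4-(4/3))·(4-2·(4/3))/(12·50000) = -8/84375 rad
Superposition: θ = Σ θ_i = -56/421875 rad ≈ -0.000133 rad

θ(4/3) = -56/421875 rad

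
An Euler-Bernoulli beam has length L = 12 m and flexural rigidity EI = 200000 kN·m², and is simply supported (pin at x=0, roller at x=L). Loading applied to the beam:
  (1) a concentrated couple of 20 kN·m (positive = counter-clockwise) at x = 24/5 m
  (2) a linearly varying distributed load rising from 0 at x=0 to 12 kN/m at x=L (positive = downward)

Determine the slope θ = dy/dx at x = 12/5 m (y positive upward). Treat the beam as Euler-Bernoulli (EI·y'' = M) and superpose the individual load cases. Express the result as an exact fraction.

Load 1 — applied couple M₀=20 kN·m at a=24/5 m (b=L-a=36/5):
  θ_1 = (M₀x²/(2L)+C₁)/EI  [x≤a] with C₁=M₀(3b²-L²)/(6L)=16/5 = (20·(12/5)²/(2·12)+(16/5))/200000 = 1/25000 rad
Load 2 — triangular load w₀=12 kN/m (0→w₀ over full span):
  θ_2 = -w₀(7L⁴-30L²x²+15x⁴)/(360LEI) = -12·(7·12⁴-30·12²·(12/5)²+15·(12/5)⁴)/(360·12·200000) = -3276/1953125 rad
Superposition: θ = Σ θ_i = -25583/15625000 rad ≈ -0.001637 rad

θ(12/5) = -25583/15625000 rad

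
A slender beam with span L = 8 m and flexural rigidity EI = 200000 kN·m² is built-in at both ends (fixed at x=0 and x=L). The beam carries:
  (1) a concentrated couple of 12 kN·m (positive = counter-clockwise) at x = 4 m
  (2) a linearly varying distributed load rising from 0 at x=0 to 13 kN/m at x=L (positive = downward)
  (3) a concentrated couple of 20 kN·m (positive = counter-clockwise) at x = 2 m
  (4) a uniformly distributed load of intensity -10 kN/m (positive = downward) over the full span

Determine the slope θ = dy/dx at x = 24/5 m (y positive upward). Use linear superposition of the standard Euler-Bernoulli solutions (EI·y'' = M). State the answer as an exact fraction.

Load 1 — applied couple M₀=12 kN·m at a=4 m (b=L-a=4):
  θ_1 = (R_Ax²/2 - M_Ax - M₀(x-a))/EI  [x>a] with R_A=9/4, M_A=3 = ((9/4)·(24/5)²/2 - 3·(24/5) - 12·((24/5)-4))/200000 = 3/312500 rad
Load 2 — triangular load w₀=13 kN/m (0→w₀ over full span):
  θ_2 = -w₀(2x(L-x)(L-2x)(x+2L)+x²(L-x)²)/(120LEI) = -13·(2·(24/5)·(8-(24/5))·(8-2·(24/5))·((24/5)+2·8)+(24/5)²·(8-(24/5))²)/(120·8·200000) = 104/1953125 rad
Load 3 — applied couple M₀=20 kN·m at a=2 m (b=L-a=6):
  θ_3 = (R_Ax²/2 - M_Ax - M₀(x-a))/EI  [x>a] with R_A=45/16, M_A=-15/4 = ((45/16)·(24/5)²/2 - (-15/4)·(24/5) - 20·((24/5)-2))/200000 = -7/250000 rad
Load 4 — uniform load w=-10 kN/m over full span:
  θ_4 = -wx(L-x)(L-2x)/(12EI) = -(-10)·(24/5)·(8-(24/5))·(8-2·(24/5))/(12·200000) = -8/78125 rad
Superposition: θ = Σ θ_i = -2111/31250000 rad ≈ -0.000068 rad

θ(24/5) = -2111/31250000 rad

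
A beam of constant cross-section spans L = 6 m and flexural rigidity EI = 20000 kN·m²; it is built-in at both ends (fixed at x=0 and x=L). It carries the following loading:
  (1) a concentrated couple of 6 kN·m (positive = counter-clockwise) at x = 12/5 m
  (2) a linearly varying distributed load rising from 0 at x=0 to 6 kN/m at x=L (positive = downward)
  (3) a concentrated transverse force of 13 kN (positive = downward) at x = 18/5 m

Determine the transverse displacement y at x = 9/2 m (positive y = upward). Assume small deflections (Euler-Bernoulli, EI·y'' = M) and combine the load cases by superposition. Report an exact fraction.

Load 1 — applied couple M₀=6 kN·m at a=12/5 m (b=L-a=18/5):
  y_1 = (R_Ax³/6 - M_Ax²/2 - M₀(x-a)²/2)/EI  [x>a] with R_A=36/25, M_A=18/25 = ((36/25)·(9/2)³/6 - (18/25)·(9/2)²/2 - 6·((9/2)-(12/5))²/2)/20000 = 27/400000 m
Load 2 — triangular load w₀=6 kN/m (0→w₀ over full span):
  y_2 = -w₀x²(L-x)²(x+2L)/(120LEI) = -6·(9/2)²·(6-(9/2))²·((9/2)+2·6)/(120·6·20000) = -8019/25600000 m
Load 3 — point force P=13 kN at a=18/5 m (b=L-a=12/5):
  y_3 = -Pa²(L-x)²(3bL-(3b+a)(L-x))/(6L³EI)  [x>a] = -13·(18/5)²·(6-(9/2))²·(3·(12/5)·6-(3·(12/5)+(18/5))·(6-(9/2)))/(6·6³·20000) = -3159/8000000 m
Superposition: y = Σ y_i = -81999/128000000 m ≈ -0.000641 m

y(9/2) = -81999/128000000 m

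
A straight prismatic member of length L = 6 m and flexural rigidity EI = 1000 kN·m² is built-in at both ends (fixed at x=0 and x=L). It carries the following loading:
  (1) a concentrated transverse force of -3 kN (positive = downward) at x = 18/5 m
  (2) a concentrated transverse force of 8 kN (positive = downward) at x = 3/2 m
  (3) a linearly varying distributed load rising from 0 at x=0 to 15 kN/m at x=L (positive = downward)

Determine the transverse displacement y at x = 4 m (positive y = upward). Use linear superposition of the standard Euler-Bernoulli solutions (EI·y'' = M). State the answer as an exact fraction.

y(4) = -16181/750000 m

Load 1 — point force P=-3 kN at a=18/5 m (b=L-a=12/5):
  y_1 = -Pa²(L-x)²(3bL-(3b+a)(L-x))/(6L³EI)  [x>a] = -(-3)·(18/5)²·(6-4)²·(3·(12/5)·6-(3·(12/5)+(18/5))·(6-4))/(6·6³·1000) = 81/31250 m
Load 2 — point force P=8 kN at a=3/2 m (b=L-a=9/2):
  y_2 = -Pa²(L-x)²(3bL-(3b+a)(L-x))/(6L³EI)  [x>a] = -8·(3/2)²·(6-4)²·(3·(9/2)·6-(3·(9/2)+(3/2))·(6-4))/(6·6³·1000) = -17/6000 m
Load 3 — triangular load w₀=15 kN/m (0→w₀ over full span):
  y_3 = -w₀x²(L-x)²(x+2L)/(120LEI) = -15·4²·(6-4)²·(4+2·6)/(120·6·1000) = -8/375 m
Superposition: y = Σ y_i = -16181/750000 m ≈ -0.021575 m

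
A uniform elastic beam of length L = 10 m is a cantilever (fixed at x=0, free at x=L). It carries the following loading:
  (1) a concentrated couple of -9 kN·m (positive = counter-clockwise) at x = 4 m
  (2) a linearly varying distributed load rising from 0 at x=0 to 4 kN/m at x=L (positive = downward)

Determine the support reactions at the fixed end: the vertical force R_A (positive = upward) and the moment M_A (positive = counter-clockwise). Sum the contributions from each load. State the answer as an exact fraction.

Load 1 — applied couple M₀=-9 kN·m at a=4 m (b=L-a=6):
  R_A = 0 kN
  M_A = -M₀ = -(-9) = 9 kN·m
Load 2 — triangular load w₀=4 kN/m (0→w₀ over full span):
  R_A = w₀L/2 = 4·10/2 = 20 kN
  M_A = w₀L²/3 = 4·10²/3 = 400/3 kN·m
Superposition: R_A = 20 kN, M_A = 427/3 kN·m

R_A = 20 kN, M_A = 427/3 kN·m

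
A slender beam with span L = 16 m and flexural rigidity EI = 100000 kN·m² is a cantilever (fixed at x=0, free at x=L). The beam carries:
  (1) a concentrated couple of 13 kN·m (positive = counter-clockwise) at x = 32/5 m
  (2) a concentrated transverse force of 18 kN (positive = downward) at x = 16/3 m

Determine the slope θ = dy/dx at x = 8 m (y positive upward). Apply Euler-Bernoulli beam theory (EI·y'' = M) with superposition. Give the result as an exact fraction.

θ(8) = -27/15625 rad

Load 1 — applied couple M₀=13 kN·m at a=32/5 m (b=L-a=48/5):
  θ_1 = M₀a/EI  [x>a] = 13·(32/5)/100000 = 13/15625 rad
Load 2 — point force P=18 kN at a=16/3 m (b=L-a=32/3):
  θ_2 = -Pa²/(2EI)  [x>a] = -18·(16/3)²/(2·100000) = -8/3125 rad
Superposition: θ = Σ θ_i = -27/15625 rad ≈ -0.001728 rad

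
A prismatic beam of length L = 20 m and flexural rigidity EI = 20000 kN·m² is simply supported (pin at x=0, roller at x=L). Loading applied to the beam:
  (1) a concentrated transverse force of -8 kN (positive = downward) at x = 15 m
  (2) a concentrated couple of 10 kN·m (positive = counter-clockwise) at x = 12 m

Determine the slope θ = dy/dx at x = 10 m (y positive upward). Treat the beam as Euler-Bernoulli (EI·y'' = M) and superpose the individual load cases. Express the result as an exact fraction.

Load 1 — point force P=-8 kN at a=15 m (b=L-a=5):
  θ_1 = -Pb(L²-b²-3x²)/(6LEI)  [x≤a] = -(-8)·5·(20²-5²-3·10²)/(6·20·20000) = 1/800 rad
Load 2 — applied couple M₀=10 kN·m at a=12 m (b=L-a=8):
  θ_2 = (M₀x²/(2L)+C₁)/EI  [x≤a] with C₁=M₀(3b²-L²)/(6L)=-52/3 = (10·10²/(2·20)+(-52/3))/20000 = 23/60000 rad
Superposition: θ = Σ θ_i = 49/30000 rad ≈ 0.001633 rad

θ(10) = 49/30000 rad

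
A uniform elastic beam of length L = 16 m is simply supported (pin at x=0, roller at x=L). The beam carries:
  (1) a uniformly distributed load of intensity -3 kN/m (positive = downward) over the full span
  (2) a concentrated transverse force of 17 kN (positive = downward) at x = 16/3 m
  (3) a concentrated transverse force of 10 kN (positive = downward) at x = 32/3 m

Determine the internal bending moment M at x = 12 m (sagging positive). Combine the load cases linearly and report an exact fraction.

Load 1 — uniform load w=-3 kN/m over full span:
  M_1 = wx(L-x)/2 = (-3)·12·(16-12)/2 = -72 kN·m
Load 2 — point force P=17 kN at a=16/3 m (b=L-a=32/3):
  M_2 = Pa(L-x)/L  [x>a] = 17·(16/3)·(16-12)/16 = 68/3 kN·m
Load 3 — point force P=10 kN at a=32/3 m (b=L-a=16/3):
  M_3 = Pa(L-x)/L  [x>a] = 10·(32/3)·(16-12)/16 = 80/3 kN·m
Superposition: M = Σ M_i = -68/3 kN·m ≈ -22.666667 kN·m

M(12) = -68/3 kN·m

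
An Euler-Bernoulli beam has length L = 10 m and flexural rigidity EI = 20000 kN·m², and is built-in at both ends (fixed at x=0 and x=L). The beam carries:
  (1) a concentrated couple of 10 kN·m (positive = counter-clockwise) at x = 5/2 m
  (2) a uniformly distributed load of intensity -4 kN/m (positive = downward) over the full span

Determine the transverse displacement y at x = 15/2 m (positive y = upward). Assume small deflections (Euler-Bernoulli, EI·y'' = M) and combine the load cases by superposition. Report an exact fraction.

Load 1 — applied couple M₀=10 kN·m at a=5/2 m (b=L-a=15/2):
  y_1 = (R_Ax³/6 - M_Ax²/2 - M₀(x-a)²/2)/EI  [x>a] with R_A=9/8, M_A=-15/8 = ((9/8)·(15/2)³/6 - (-15/8)·(15/2)²/2 - 10·((15/2)-(5/2))²/2)/20000 = 7/20480 m
Load 2 — uniform load w=-4 kN/m over full span:
  y_2 = -wx²(L-x)²/(24EI) = -(-4)·(15/2)²·(10-(15/2))²/(24·20000) = 3/1024 m
Superposition: y = Σ y_i = 67/20480 m ≈ 0.003271 m

y(15/2) = 67/20480 m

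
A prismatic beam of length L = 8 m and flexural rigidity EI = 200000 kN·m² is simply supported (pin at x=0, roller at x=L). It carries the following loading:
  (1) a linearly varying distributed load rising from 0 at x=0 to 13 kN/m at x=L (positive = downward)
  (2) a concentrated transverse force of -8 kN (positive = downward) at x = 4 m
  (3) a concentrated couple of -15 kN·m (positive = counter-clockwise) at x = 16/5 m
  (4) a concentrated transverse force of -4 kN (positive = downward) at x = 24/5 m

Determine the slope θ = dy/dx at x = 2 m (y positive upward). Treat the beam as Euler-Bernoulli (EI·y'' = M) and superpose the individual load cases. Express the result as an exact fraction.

Load 1 — triangular load w₀=13 kN/m (0→w₀ over full span):
  θ_1 = -w₀(7L⁴-30L²x²+15x⁴)/(360LEI) = -13·(7·8⁴-30·8²·2²+15·2⁴)/(360·8·200000) = -17251/36000000 rad
Load 2 — point force P=-8 kN at a=4 m (b=L-a=4):
  θ_2 = -Pb(L²-b²-3x²)/(6LEI)  [x≤a] = -(-8)·4·(8²-4²-3·2²)/(6·8·200000) = 3/25000 rad
Load 3 — applied couple M₀=-15 kN·m at a=16/5 m (b=L-a=24/5):
  θ_3 = (M₀x²/(2L)+C₁)/EI  [x≤a] with C₁=M₀(3b²-L²)/(6L)=-8/5 = ((-15)·2²/(2·8)+(-8/5))/200000 = -107/4000000 rad
Load 4 — point force P=-4 kN at a=24/5 m (b=L-a=16/5):
  θ_4 = -Pb(L²-b²-3x²)/(6LEI)  [x≤a] = -(-4)·(16/5)·(8²-(16/5)²-3·2²)/(6·8·200000) = 87/1562500 rad
Superposition: θ = Σ θ_i = -148619/450000000 rad ≈ -0.000330 rad

θ(2) = -148619/450000000 rad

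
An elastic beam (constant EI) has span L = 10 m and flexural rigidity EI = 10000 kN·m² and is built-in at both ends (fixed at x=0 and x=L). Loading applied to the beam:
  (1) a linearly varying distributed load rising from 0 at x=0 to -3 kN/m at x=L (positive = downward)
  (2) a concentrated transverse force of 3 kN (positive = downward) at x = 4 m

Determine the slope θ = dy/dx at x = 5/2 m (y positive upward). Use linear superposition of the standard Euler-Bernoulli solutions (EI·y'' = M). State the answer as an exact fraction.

θ(5/2) = 8577/12800000 rad

Load 1 — triangular load w₀=-3 kN/m (0→w₀ over full span):
  θ_1 = -w₀(2x(L-x)(L-2x)(x+2L)+x²(L-x)²)/(120LEI) = -(-3)·(2·(5/2)·(10-(5/2))·(10-2·(5/2))·((5/2)+2·10)+(5/2)²·(10-(5/2))²)/(120·10·10000) = 117/102400 rad
Load 2 — point force P=3 kN at a=4 m (b=L-a=6):
  θ_2 = -Pb²x(2aL-(3a+b)x)/(2L³EI)  [x≤a] = -3·6²·(5/2)·(2·4·10-(3·4+6)·(5/2))/(2·10³·10000) = -189/400000 rad
Superposition: θ = Σ θ_i = 8577/12800000 rad ≈ 0.000670 rad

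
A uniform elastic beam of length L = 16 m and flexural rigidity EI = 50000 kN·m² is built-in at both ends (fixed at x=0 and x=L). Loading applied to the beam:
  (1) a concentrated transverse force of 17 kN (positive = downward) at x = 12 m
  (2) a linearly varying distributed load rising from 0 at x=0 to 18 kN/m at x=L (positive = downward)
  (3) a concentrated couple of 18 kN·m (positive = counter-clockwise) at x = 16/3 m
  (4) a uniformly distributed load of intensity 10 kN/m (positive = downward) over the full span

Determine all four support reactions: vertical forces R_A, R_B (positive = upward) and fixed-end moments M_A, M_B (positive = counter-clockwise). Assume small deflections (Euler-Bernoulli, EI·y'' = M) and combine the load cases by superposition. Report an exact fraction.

Load 1 — point force P=17 kN at a=12 m (b=L-a=4):
  R_A = Pb²(3a+b)/L³ = 17·4²·(3·12+4)/16³ = 85/32 kN
  M_A = Pab²/L² = 17·12·4²/16² = 51/4 kN·m
  R_B = Pa²(a+3b)/L³ = 17·12²·(12+3·4)/16³ = 459/32 kN
  M_B = -Pa²b/L² = -17·12²·4/16² = -153/4 kN·m
Load 2 — triangular load w₀=18 kN/m (0→w₀ over full span):
  R_A = 3w₀L/20 = 3·18·16/20 = 216/5 kN
  M_A = w₀L²/30 = 18·16²/30 = 768/5 kN·m
  R_B = 7w₀L/20 = 7·18·16/20 = 504/5 kN
  M_B = -w₀L²/20 = -18·16²/20 = -1152/5 kN·m
Load 3 — applied couple M₀=18 kN·m at a=16/3 m (b=L-a=32/3):
  R_A = 6M₀ab/L³ = 6·18·(16/3)·(32/3)/16³ = 3/2 kN
  M_A = M₀b(2a-b)/L² = 18·(32/3)·(2·(16/3)-(32/3))/16² = 0 kN·m
  R_B = -6M₀ab/L³ = -6·18·(16/3)·(32/3)/16³ = -3/2 kN
  M_B = M₀a(2b-a)/L² = 18·(16/3)·(2·(32/3)-(16/3))/16² = 6 kN·m
Load 4 — uniform load w=10 kN/m over full span:
  R_A = wL/2 = 10·16/2 = 80 kN
  M_A = wL²/12 = 10·16²/12 = 640/3 kN·m
  R_B = wL/2 = 10·16/2 = 80 kN
  M_B = -wL²/12 = -10·16²/12 = -640/3 kN·m
Superposition: R_A = 20377/160 kN, M_A = 22781/60 kN·m, R_B = 30983/160 kN, M_B = -28559/60 kN·m

R_A = 20377/160 kN, M_A = 22781/60 kN·m, R_B = 30983/160 kN, M_B = -28559/60 kN·m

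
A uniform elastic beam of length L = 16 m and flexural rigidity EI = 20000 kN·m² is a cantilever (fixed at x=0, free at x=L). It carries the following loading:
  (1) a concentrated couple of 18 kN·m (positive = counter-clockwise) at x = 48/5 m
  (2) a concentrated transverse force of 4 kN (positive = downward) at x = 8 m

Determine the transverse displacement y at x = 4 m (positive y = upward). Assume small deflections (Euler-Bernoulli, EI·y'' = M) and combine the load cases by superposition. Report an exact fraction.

y(4) = -13/3750 m

Load 1 — applied couple M₀=18 kN·m at a=48/5 m (b=L-a=32/5):
  y_1 = M₀x²/(2EI)  [x≤a] = 18·4²/(2·20000) = 9/1250 m
Load 2 — point force P=4 kN at a=8 m (b=L-a=8):
  y_2 = -Px²(3a-x)/(6EI)  [x≤a] = -4·4²·(3·8-4)/(6·20000) = -4/375 m
Superposition: y = Σ y_i = -13/3750 m ≈ -0.003467 m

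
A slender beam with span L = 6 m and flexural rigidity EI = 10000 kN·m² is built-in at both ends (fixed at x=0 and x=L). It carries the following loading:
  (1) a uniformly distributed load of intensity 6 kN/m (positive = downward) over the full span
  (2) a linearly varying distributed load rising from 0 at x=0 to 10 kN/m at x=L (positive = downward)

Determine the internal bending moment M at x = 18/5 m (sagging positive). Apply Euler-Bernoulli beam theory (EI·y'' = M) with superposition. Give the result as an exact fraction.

M(18/5) = 384/25 kN·m

Load 1 — uniform load w=6 kN/m over full span:
  M_1 = wLx/2 - wL²/12 - wx²/2 = 6·6·(18/5)/2 - 6·6²/12 - 6·(18/5)²/2 = 198/25 kN·m
Load 2 — triangular load w₀=10 kN/m (0→w₀ over full span):
  M_2 = 3w₀Lx/20 - w₀L²/30 - w₀x³/(6L) = 3·10·6·(18/5)/20 - 10·6²/30 - 10·(18/5)³/(6·6) = 186/25 kN·m
Superposition: M = Σ M_i = 384/25 kN·m ≈ 15.360000 kN·m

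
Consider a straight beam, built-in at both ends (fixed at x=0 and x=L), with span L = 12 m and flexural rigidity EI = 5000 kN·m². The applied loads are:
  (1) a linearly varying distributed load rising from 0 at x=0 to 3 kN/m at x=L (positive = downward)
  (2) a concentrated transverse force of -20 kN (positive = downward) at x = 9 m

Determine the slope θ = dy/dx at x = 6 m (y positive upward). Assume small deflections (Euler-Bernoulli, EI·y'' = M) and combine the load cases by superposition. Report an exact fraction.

θ(6) = 171/100000 rad

Load 1 — triangular load w₀=3 kN/m (0→w₀ over full span):
  θ_1 = -w₀(2x(L-x)(L-2x)(x+2L)+x²(L-x)²)/(120LEI) = -3·(2·6·(12-6)·(12-2·6)·(6+2·12)+6²·(12-6)²)/(120·12·5000) = -27/50000 rad
Load 2 — point force P=-20 kN at a=9 m (b=L-a=3):
  θ_2 = -Pb²x(2aL-(3a+b)x)/(2L³EI)  [x≤a] = -(-20)·3²·6·(2·9·12-(3·9+3)·6)/(2·12³·5000) = 9/4000 rad
Superposition: θ = Σ θ_i = 171/100000 rad ≈ 0.001710 rad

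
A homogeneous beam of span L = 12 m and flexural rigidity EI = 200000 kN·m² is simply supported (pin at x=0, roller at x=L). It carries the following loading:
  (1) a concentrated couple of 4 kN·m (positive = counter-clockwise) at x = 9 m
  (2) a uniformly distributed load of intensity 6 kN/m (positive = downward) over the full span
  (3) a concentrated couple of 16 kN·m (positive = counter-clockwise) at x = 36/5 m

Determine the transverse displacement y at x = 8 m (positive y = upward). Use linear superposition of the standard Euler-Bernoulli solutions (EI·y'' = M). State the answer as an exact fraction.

y(8) = -81901/11250000 m

Load 1 — applied couple M₀=4 kN·m at a=9 m (b=L-a=3):
  y_1 = (M₀x³/(6L)+C₁x)/EI  [x≤a] with C₁=M₀(3b²-L²)/(6L)=-13/2 = (4·8³/(6·12)+(-13/2)·8)/200000 = -53/450000 m
Load 2 — uniform load w=6 kN/m over full span:
  y_2 = -wx(L³-2Lx²+x³)/(24EI) = -6·8·(12³-2·12·8²+8³)/(24·200000) = -22/3125 m
Load 3 — applied couple M₀=16 kN·m at a=36/5 m (b=L-a=24/5):
  y_3 = (M₀x³/(6L)-M₀(x-a)²/2+C₁x)/EI  [x>a] with C₁=M₀(3b²-L²)/(6L)=-416/25 = (16·8³/(6·12)-16·(8-(36/5))²/2+(-416/25)·8)/200000 = -86/703125 m
Superposition: y = Σ y_i = -81901/11250000 m ≈ -0.007280 m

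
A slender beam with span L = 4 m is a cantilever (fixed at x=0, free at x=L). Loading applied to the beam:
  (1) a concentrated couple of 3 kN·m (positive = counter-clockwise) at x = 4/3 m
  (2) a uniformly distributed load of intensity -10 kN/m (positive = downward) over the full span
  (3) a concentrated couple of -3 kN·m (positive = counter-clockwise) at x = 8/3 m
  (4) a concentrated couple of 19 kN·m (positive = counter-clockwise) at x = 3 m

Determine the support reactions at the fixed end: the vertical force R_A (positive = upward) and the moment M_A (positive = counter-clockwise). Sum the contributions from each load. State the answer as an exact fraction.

R_A = -40 kN, M_A = -99 kN·m

Load 1 — applied couple M₀=3 kN·m at a=4/3 m (b=L-a=8/3):
  R_A = 0 kN
  M_A = -M₀ = -3 kN·m
Load 2 — uniform load w=-10 kN/m over full span:
  R_A = wL = (-10)·4 = -40 kN
  M_A = wL²/2 = (-10)·4²/2 = -80 kN·m
Load 3 — applied couple M₀=-3 kN·m at a=8/3 m (b=L-a=4/3):
  R_A = 0 kN
  M_A = -M₀ = -(-3) = 3 kN·m
Load 4 — applied couple M₀=19 kN·m at a=3 m (b=L-a=1):
  R_A = 0 kN
  M_A = -M₀ = -19 kN·m
Superposition: R_A = -40 kN, M_A = -99 kN·m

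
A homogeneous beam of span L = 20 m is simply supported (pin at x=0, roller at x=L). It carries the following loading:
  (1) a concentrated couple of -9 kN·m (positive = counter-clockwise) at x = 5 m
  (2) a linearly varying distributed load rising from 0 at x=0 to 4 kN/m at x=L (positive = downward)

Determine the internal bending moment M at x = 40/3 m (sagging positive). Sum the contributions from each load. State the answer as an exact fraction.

M(40/3) = 8243/81 kN·m

Load 1 — applied couple M₀=-9 kN·m at a=5 m (b=L-a=15):
  M_1 = M₀x/L - M₀  [x>a] = (-9)·(40/3)/20 - (-9) = 3 kN·m
Load 2 — triangular load w₀=4 kN/m (0→w₀ over full span):
  M_2 = w₀Lx/6 - w₀x³/(6L) = 4·20·(40/3)/6 - 4·(40/3)³/(6·20) = 8000/81 kN·m
Superposition: M = Σ M_i = 8243/81 kN·m ≈ 101.765432 kN·m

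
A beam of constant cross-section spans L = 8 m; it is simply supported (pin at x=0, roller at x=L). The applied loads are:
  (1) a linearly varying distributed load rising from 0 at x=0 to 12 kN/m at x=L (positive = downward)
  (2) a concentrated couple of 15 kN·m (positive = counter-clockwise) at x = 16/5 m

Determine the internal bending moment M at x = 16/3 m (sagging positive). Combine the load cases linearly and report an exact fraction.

M(16/3) = 1145/27 kN·m

Load 1 — triangular load w₀=12 kN/m (0→w₀ over full span):
  M_1 = w₀Lx/6 - w₀x³/(6L) = 12·8·(16/3)/6 - 12·(16/3)³/(6·8) = 1280/27 kN·m
Load 2 — applied couple M₀=15 kN·m at a=16/5 m (b=L-a=24/5):
  M_2 = M₀x/L - M₀  [x>a] = 15·(16/3)/8 - 15 = -5 kN·m
Superposition: M = Σ M_i = 1145/27 kN·m ≈ 42.407407 kN·m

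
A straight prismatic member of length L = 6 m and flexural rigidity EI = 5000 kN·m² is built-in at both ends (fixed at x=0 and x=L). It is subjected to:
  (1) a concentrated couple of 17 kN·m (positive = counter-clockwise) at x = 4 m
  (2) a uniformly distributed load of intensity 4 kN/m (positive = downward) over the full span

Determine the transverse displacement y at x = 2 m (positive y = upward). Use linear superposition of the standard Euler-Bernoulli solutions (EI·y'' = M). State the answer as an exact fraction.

y(2) = -229/67500 m

Load 1 — applied couple M₀=17 kN·m at a=4 m (b=L-a=2):
  y_1 = (R_Ax³/6 - M_Ax²/2)/EI  [x≤a] with R_A=34/9, M_A=17/3 = ((34/9)·2³/6 - (17/3)·2²/2)/5000 = -17/13500 m
Load 2 — uniform load w=4 kN/m over full span:
  y_2 = -wx²(L-x)²/(24EI) = -4·2²·(6-2)²/(24·5000) = -4/1875 m
Superposition: y = Σ y_i = -229/67500 m ≈ -0.003393 m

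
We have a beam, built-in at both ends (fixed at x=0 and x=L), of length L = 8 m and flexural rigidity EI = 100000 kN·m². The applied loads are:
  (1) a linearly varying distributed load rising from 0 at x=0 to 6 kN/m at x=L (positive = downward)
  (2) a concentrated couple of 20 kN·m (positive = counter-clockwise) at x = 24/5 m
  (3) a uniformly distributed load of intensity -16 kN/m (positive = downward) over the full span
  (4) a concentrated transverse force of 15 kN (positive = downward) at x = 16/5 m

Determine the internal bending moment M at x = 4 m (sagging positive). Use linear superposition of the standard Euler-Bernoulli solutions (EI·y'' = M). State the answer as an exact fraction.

Load 1 — triangular load w₀=6 kN/m (0→w₀ over full span):
  M_1 = 3w₀Lx/20 - w₀L²/30 - w₀x³/(6L) = 3·6·8·4/20 - 6·8²/30 - 6·4³/(6·8) = 8 kN·m
Load 2 — applied couple M₀=20 kN·m at a=24/5 m (b=L-a=16/5):
  M_2 = R_Ax - M_A  [x≤a] with R_A=18/5, M_A=32/5 = (18/5)·4 - (32/5) = 8 kN·m
Load 3 — uniform load w=-16 kN/m over full span:
  M_3 = wLx/2 - wL²/12 - wx²/2 = (-16)·8·4/2 - (-16)·8²/12 - (-16)·4²/2 = -128/3 kN·m
Load 4 — point force P=15 kN at a=16/5 m (b=L-a=24/5):
  M_4 = Pa²(a+3b)(L-x)/L³ - Pa²b/L²  [x>a] = 15·(16/5)²·((16/5)+3·(24/5))·(8-4)/8³ - 15·(16/5)²·(24/5)/8² = 48/5 kN·m
Superposition: M = Σ M_i = -256/15 kN·m ≈ -17.066667 kN·m

M(4) = -256/15 kN·m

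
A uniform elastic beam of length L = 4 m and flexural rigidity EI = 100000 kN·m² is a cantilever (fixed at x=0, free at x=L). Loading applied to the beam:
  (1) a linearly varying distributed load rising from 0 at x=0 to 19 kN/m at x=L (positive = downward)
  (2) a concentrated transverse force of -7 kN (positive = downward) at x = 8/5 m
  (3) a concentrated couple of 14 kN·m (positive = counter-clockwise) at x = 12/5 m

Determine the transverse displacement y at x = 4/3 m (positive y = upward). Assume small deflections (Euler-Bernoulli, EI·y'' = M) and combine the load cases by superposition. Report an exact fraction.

y(4/3) = -2533/4556250 m

Load 1 — triangular load w₀=19 kN/m (0→w₀ over full span):
  y_1 = (w₀Lx³/12-w₀L²x²/6-w₀x⁵/(120L))/EI = (19·4·(4/3)³/12-19·4²·(4/3)²/6-19·(4/3)⁵/(120·4))/100000 = -8569/11390625 m
Load 2 — point force P=-7 kN at a=8/5 m (b=L-a=12/5):
  y_2 = -Px²(3a-x)/(6EI)  [x≤a] = -(-7)·(4/3)²·(3·(8/5)-(4/3))/(6·100000) = 91/1265625 m
Load 3 — applied couple M₀=14 kN·m at a=12/5 m (b=L-a=8/5):
  y_3 = M₀x²/(2EI)  [x≤a] = 14·(4/3)²/(2·100000) = 7/56250 m
Superposition: y = Σ y_i = -2533/4556250 m ≈ -0.000556 m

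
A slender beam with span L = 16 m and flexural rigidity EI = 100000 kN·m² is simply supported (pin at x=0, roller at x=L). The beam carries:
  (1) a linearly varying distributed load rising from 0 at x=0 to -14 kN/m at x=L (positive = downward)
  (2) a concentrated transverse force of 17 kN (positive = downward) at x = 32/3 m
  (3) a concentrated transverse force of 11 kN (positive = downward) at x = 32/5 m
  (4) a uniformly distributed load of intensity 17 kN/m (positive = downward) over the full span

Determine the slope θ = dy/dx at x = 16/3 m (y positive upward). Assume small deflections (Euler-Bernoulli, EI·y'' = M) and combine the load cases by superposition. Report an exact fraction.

θ(16/3) = -953072/94921875 rad

Load 1 — triangular load w₀=-14 kN/m (0→w₀ over full span):
  θ_1 = -w₀(7L⁴-30L²x²+15x⁴)/(360LEI) = -(-14)·(7·16⁴-30·16²·(16/3)²+15·(16/3)⁴)/(360·16·100000) = 23296/3796875 rad
Load 2 — point force P=17 kN at a=32/3 m (b=L-a=16/3):
  θ_2 = -Pb(L²-b²-3x²)/(6LEI)  [x≤a] = -17·(16/3)·(16²-(16/3)²-3·(16/3)²)/(6·16·100000) = -68/50625 rad
Load 3 — point force P=11 kN at a=32/5 m (b=L-a=48/5):
  θ_3 = -Pb(L²-b²-3x²)/(6LEI)  [x≤a] = -11·(48/5)·(16²-(48/5)²-3·(16/3)²)/(6·16·100000) = -1012/1171875 rad
Load 4 — uniform load w=17 kN/m over full span:
  θ_4 = -w(L³-6Lx²+4x³)/(24EI) = -17·(16³-6·16·(16/3)²+4·(16/3)³)/(24·100000) = -3536/253125 rad
Superposition: θ = Σ θ_i = -953072/94921875 rad ≈ -0.010041 rad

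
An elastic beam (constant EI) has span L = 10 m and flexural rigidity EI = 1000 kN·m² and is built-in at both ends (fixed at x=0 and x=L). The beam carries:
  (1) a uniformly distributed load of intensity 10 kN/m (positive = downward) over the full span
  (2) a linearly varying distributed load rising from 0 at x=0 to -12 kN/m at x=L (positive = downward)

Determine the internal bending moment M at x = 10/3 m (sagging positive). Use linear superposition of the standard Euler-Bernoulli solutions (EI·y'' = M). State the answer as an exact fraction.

M(10/3) = 410/27 kN·m

Load 1 — uniform load w=10 kN/m over full span:
  M_1 = wLx/2 - wL²/12 - wx²/2 = 10·10·(10/3)/2 - 10·10²/12 - 10·(10/3)²/2 = 250/9 kN·m
Load 2 — triangular load w₀=-12 kN/m (0→w₀ over full span):
  M_2 = 3w₀Lx/20 - w₀L²/30 - w₀x³/(6L) = 3·(-12)·10·(10/3)/20 - (-12)·10²/30 - (-12)·(10/3)³/(6·10) = -340/27 kN·m
Superposition: M = Σ M_i = 410/27 kN·m ≈ 15.185185 kN·m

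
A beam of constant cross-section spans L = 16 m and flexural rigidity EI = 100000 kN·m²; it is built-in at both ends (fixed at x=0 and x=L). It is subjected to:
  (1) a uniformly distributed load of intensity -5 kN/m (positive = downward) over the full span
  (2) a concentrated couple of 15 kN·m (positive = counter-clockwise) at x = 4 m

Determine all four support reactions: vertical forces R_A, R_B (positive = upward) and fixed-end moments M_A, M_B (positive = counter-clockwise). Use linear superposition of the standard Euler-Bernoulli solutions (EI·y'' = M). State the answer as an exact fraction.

R_A = -4985/128 kN, M_A = -5255/48 kN·m, R_B = -5255/128 kN, M_B = 5345/48 kN·m

Load 1 — uniform load w=-5 kN/m over full span:
  R_A = wL/2 = (-5)·16/2 = -40 kN
  M_A = wL²/12 = (-5)·16²/12 = -320/3 kN·m
  R_B = wL/2 = (-5)·16/2 = -40 kN
  M_B = -wL²/12 = -(-5)·16²/12 = 320/3 kN·m
Load 2 — applied couple M₀=15 kN·m at a=4 m (b=L-a=12):
  R_A = 6M₀ab/L³ = 6·15·4·12/16³ = 135/128 kN
  M_A = M₀b(2a-b)/L² = 15·12·(2·4-12)/16² = -45/16 kN·m
  R_B = -6M₀ab/L³ = -6·15·4·12/16³ = -135/128 kN
  M_B = M₀a(2b-a)/L² = 15·4·(2·12-4)/16² = 75/16 kN·m
Superposition: R_A = -4985/128 kN, M_A = -5255/48 kN·m, R_B = -5255/128 kN, M_B = 5345/48 kN·m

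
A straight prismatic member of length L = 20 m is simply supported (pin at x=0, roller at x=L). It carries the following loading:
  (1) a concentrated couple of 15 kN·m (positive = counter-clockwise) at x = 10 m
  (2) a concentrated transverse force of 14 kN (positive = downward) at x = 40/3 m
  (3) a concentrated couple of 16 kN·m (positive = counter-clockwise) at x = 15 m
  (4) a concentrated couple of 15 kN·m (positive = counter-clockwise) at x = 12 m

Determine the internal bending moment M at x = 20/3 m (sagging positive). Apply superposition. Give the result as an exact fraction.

M(20/3) = 418/9 kN·m

Load 1 — applied couple M₀=15 kN·m at a=10 m (b=L-a=10):
  M_1 = M₀x/L  [x≤a] = 15·(20/3)/20 = 5 kN·m
Load 2 — point force P=14 kN at a=40/3 m (b=L-a=20/3):
  M_2 = Pbx/L  [x≤a] = 14·(20/3)·(20/3)/20 = 280/9 kN·m
Load 3 — applied couple M₀=16 kN·m at a=15 m (b=L-a=5):
  M_3 = M₀x/L  [x≤a] = 16·(20/3)/20 = 16/3 kN·m
Load 4 — applied couple M₀=15 kN·m at a=12 m (b=L-a=8):
  M_4 = M₀x/L  [x≤a] = 15·(20/3)/20 = 5 kN·m
Superposition: M = Σ M_i = 418/9 kN·m ≈ 46.444444 kN·m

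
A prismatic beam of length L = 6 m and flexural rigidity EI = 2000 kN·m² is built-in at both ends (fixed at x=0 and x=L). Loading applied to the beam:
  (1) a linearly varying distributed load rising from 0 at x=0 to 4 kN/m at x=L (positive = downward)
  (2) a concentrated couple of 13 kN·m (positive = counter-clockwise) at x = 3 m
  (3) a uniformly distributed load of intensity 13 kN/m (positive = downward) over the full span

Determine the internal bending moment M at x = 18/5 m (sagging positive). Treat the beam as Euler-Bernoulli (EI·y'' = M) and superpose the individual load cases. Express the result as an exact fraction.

M(18/5) = 7793/500 kN·m

Load 1 — triangular load w₀=4 kN/m (0→w₀ over full span):
  M_1 = 3w₀Lx/20 - w₀L²/30 - w₀x³/(6L) = 3·4·6·(18/5)/20 - 4·6²/30 - 4·(18/5)³/(6·6) = 372/125 kN·m
Load 2 — applied couple M₀=13 kN·m at a=3 m (b=L-a=3):
  M_2 = R_Ax - M_A - M₀  [x>a] with R_A=13/4, M_A=13/4 = (13/4)·(18/5) - (13/4) - 13 = -91/20 kN·m
Load 3 — uniform load w=13 kN/m over full span:
  M_3 = wLx/2 - wL²/12 - wx²/2 = 13·6·(18/5)/2 - 13·6²/12 - 13·(18/5)²/2 = 429/25 kN·m
Superposition: M = Σ M_i = 7793/500 kN·m ≈ 15.586000 kN·m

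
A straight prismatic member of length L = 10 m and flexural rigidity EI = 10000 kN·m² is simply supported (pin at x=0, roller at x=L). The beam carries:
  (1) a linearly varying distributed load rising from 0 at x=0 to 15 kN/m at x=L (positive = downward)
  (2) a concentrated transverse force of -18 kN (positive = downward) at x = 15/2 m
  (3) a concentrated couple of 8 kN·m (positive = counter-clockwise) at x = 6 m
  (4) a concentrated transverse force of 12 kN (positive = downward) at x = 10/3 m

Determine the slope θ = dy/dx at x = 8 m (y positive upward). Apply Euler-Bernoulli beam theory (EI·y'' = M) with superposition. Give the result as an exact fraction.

θ(8) = 101443/4320000 rad

Load 1 — triangular load w₀=15 kN/m (0→w₀ over full span):
  θ_1 = -w₀(7L⁴-30L²x²+15x⁴)/(360LEI) = -15·(7·10⁴-30·10²·8²+15·8⁴)/(360·10·10000) = 757/30000 rad
Load 2 — point force P=-18 kN at a=15/2 m (b=L-a=5/2):
  θ_2 = -Pa(2L²-6Lx+3x²+a²)/(6LEI)  [x>a] = -(-18)·(15/2)·(2·10²-6·10·8+3·8²+(15/2)²)/(6·10·10000) = -1143/160000 rad
Load 3 — applied couple M₀=8 kN·m at a=6 m (b=L-a=4):
  θ_3 = (M₀x²/(2L)-M₀(x-a)+C₁)/EI  [x>a] with C₁=M₀(3b²-L²)/(6L)=-104/15 = (8·8²/(2·10)-8·(8-6)+(-104/15))/10000 = 1/3750 rad
Load 4 — point force P=12 kN at a=10/3 m (b=L-a=20/3):
  θ_4 = -Pa(2L²-6Lx+3x²+a²)/(6LEI)  [x>a] = -12·(10/3)·(2·10²-6·10·8+3·8²+(10/3)²)/(6·10·10000) = 173/33750 rad
Superposition: θ = Σ θ_i = 101443/4320000 rad ≈ 0.023482 rad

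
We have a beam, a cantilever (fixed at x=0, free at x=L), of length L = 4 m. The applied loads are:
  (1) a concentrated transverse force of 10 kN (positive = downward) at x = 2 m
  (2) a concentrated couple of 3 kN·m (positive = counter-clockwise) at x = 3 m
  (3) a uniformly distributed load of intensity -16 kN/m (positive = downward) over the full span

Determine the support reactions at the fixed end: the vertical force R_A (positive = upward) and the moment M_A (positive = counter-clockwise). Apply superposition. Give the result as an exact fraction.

Load 1 — point force P=10 kN at a=2 m (b=L-a=2):
  R_A = P = 10 kN
  M_A = Pa = 10·2 = 20 kN·m
Load 2 — applied couple M₀=3 kN·m at a=3 m (b=L-a=1):
  R_A = 0 kN
  M_A = -M₀ = -3 kN·m
Load 3 — uniform load w=-16 kN/m over full span:
  R_A = wL = (-16)·4 = -64 kN
  M_A = wL²/2 = (-16)·4²/2 = -128 kN·m
Superposition: R_A = -54 kN, M_A = -111 kN·m

R_A = -54 kN, M_A = -111 kN·m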